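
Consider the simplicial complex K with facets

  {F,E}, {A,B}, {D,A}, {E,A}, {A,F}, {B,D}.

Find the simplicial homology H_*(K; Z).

We work with the vertex ordering A < B < D < E < F. The simplices of K, each written with vertices in increasing order, are:

  0-simplices (5): A, B, D, E, F
  1-simplices (6): AB, AD, AE, AF, BD, EF

Hence C_0 ≅ Z^5, C_1 ≅ Z^6.

∂_1: C_1 → C_0 sends each edge [p,q] (with p < q) to q − p. For instance
  ∂AE = E − A.
As a 5×6 matrix over Z this has rank 4, with invariant factors (1,1,1,1).

From H_k ≅ ker(∂_k) / im(∂_{k+1}) we obtain:

  H_0: rank C_0 − rank ∂_1 = 5 − 4 = 1, and the invariant factors of ∂_1 are all 1, so H_0 = Z.
  H_1: rank ker ∂_1 − rank ∂_2 = (6 − 4) − 0 = 2, and there is no ∂_2, so H_1 = Z^2.

As a check, the Euler characteristic is 5 − 6 = -1, which agrees with 1 − 2 = -1.
(K is a triangulation of a wedge of 2 circles.)

H_0 ≅ Z,  H_1 ≅ Z^2.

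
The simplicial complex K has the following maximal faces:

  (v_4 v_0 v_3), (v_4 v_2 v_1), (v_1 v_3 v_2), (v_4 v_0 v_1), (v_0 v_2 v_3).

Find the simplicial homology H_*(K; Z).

Take the total order v_0 < v_1 < v_2 < v_3 < v_4 on the vertex set. Then K (dimension 2) consists of the simplices:

  0-simplices (5): [v_0], [v_1], [v_2], [v_3], [v_4]
  1-simplices (10): [v_0,v_1], [v_0,v_2], [v_0,v_3], [v_0,v_4], [v_1,v_2], [v_1,v_3], [v_1,v_4], [v_2,v_3], [v_2,v_4], [v_3,v_4]
  2-simplices (5): [v_0,v_1,v_4], [v_0,v_2,v_3], [v_0,v_3,v_4], [v_1,v_2,v_3], [v_1,v_2,v_4]

giving chain groups C_0 ≅ Z^5, C_1 ≅ Z^10, C_2 ≅ Z^5.

The boundary map ∂_1: C_1 → C_0 maps an edge to its endpoints' difference, ∂[p,q] = q − p. For instance
  ∂[v_0,v_3] = [v_3] − [v_0].
This gives a 5×10 integer matrix of rank 4; reducing to Smith normal form yields diagonal entries (1,1,1,1).

The boundary map ∂_2: C_2 → C_1 sends each 2-simplex [p,q,r] to [q,r] − [p,r] + [p,q]. For instance
  ∂[v_1,v_2,v_3] = [v_2,v_3] − [v_1,v_3] + [v_1,v_2],
  ∂[v_0,v_2,v_3] = [v_2,v_3] − [v_0,v_3] + [v_0,v_2].
The 10×5 boundary matrix has rank 5 and Smith normal form diag(1,1,1,1,1).

Now H_k = ker ∂_k / im ∂_{k+1}, so:

  H_0: rank C_0 − rank ∂_1 = 5 − 4 = 1, and the invariant factors of ∂_1 are all 1, so H_0 = Z.
  H_1: rank ker ∂_1 − rank ∂_2 = (10 − 4) − 5 = 1, and the invariant factors of ∂_2 are all 1, so H_1 = Z.
  H_2: rank ker ∂_2 − rank ∂_3 = (5 − 5) − 0 = 0, and there is no ∂_3, so H_2 = 0.

(K is a triangulation of the Möbius band.)

H_0 ≅ Z,  H_1 ≅ Z,  H_2 = 0.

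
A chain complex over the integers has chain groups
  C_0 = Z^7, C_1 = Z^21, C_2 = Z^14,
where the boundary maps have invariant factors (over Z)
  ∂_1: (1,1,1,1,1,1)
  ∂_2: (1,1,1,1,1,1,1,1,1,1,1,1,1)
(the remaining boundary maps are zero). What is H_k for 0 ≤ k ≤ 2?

H_0 = Z,  H_1 = Z^2,  H_2 = Z.

H_0: b_0 = 7 − 0 − 6 = 1; torsion from ∂_1 factors > 1: none. So H_0 = Z.
H_1: b_1 = 21 − 6 − 13 = 2; torsion from ∂_2 factors > 1: none. So H_1 = Z^2.
H_2: b_2 = 14 − 13 − 0 = 1; torsion from ∂_3 factors > 1: none. So H_2 = Z.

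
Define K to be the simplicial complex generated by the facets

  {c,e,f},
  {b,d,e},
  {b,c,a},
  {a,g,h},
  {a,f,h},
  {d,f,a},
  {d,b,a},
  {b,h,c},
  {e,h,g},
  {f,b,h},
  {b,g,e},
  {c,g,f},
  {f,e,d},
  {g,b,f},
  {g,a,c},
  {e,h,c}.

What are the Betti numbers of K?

We work with the vertex ordering a < b < c < d < e < f < g < h. The simplices of K, each written with vertices in increasing order, are:

  0-simplices (8): a, b, c, d, e, f, g, h
  1-simplices (24): ab, ac, ad, af, ag, ah, bc, bd, be, bf, bg, bh, ce, cf, cg, ch, de, df, ef, eg, eh, fg, fh, gh
  2-simplices (16): abc, abd, acg, adf, afh, agh, bch, bde, beg, bfg, bfh, cef, ceh, cfg, def, egh

giving chain groups C_0 ≅ Z^8, C_1 ≅ Z^24, C_2 ≅ Z^16.

The boundary map ∂_1: C_1 → C_0 maps an edge to its endpoints' difference, ∂[p,q] = q − p.
This gives a 8×24 integer matrix of rank 7; reducing to Smith normal form yields diagonal entries (1,1,1,1,1,1,1).

The boundary map ∂_2: C_2 → C_1 acts by ∂[p,q,r] = [q,r] − [p,r] + [p,q]. For instance
  ∂abc = bc − ac + ab,
  ∂afh = fh − ah + af.
The 24×16 boundary matrix has rank 15 and Smith normal form diag(1,1,1,1,1,1,1,1,1,1,1,1,1,1,1).

Reading off H_k = ker ∂_k / im ∂_{k+1}:

  H_0: rank C_0 − rank ∂_1 = 8 − 7 = 1, and the invariant factors of ∂_1 are all 1, so H_0 = Z.
  H_1: rank ker ∂_1 − rank ∂_2 = (24 − 7) − 15 = 2, and the invariant factors of ∂_2 are all 1, so H_1 = Z^2.
  H_2: rank ker ∂_2 − rank ∂_3 = (16 − 15) − 0 = 1, and there is no ∂_3, so H_2 = Z.

As a check, the Euler characteristic is 8 − 24 + 16 = 0, which agrees with 1 − 2 + 1 = 0.

Hence the Betti numbers are b_0 = 1, b_1 = 2, b_2 = 1.

b_0 = 1, b_1 = 2, b_2 = 1.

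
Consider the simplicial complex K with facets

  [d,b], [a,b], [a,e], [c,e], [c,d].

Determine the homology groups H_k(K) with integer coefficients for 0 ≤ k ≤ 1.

Order the vertices as a < b < c < d < e. Listing each simplex with vertices in this order, K has dimension 1 with simplices:

  0-simplices (5): a, b, c, d, e
  1-simplices (5): ab, ae, bd, cd, ce

giving chain groups C_0 ≅ Z^5, C_1 ≅ Z^5.

Boundary ∂_1: C_1 → C_0 is given by ∂[p,q] = [q] − [p]. For instance
  ∂ae = e − a.
The 5×5 boundary matrix has rank 4 and Smith normal form diag(1,1,1,1).

Now H_k = ker ∂_k / im ∂_{k+1}, so:

  H_0: rank C_0 − rank ∂_1 = 5 − 4 = 1, and the invariant factors of ∂_1 are all 1, so H_0 ≅ Z.
  H_1: rank ker ∂_1 − rank ∂_2 = (5 − 4) − 0 = 1, and there is no ∂_2, so H_1 ≅ Z.

H_0 = Z,  H_1 = Z.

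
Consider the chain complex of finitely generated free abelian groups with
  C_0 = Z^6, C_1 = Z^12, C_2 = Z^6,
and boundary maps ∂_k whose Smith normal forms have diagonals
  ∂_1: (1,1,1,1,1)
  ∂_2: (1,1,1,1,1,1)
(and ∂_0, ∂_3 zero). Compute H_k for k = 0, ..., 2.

H_0 = Z,  H_1 = Z,  H_2 = 0.

H_0: b_0 = 6 − 0 − 5 = 1; torsion from ∂_1 factors > 1: none. So H_0 = Z.
H_1: b_1 = 12 − 5 − 6 = 1; torsion from ∂_2 factors > 1: none. So H_1 = Z.
H_2: b_2 = 6 − 6 − 0 = 0; torsion from ∂_3 factors > 1: none. So H_2 = 0.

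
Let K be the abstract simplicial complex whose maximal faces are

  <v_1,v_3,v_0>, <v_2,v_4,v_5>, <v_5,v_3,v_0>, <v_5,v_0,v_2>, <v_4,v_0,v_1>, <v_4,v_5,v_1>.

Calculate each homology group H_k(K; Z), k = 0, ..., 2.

We work with the vertex ordering v_0 < v_1 < v_2 < v_3 < v_4 < v_5. The simplices of K, each written with vertices in increasing order, are:

  0-simplices (6): [v_0], [v_1], [v_2], [v_3], [v_4], [v_5]
  1-simplices (12): [v_0,v_1], [v_0,v_2], [v_0,v_3], [v_0,v_4], [v_0,v_5], [v_1,v_3], [v_1,v_4], [v_1,v_5], [v_2,v_4], [v_2,v_5], [v_3,v_5], [v_4,v_5]
  2-simplices (6): [v_0,v_1,v_3], [v_0,v_1,v_4], [v_0,v_2,v_5], [v_0,v_3,v_5], [v_1,v_4,v_5], [v_2,v_4,v_5]

giving chain groups C_0 ≅ Z^6, C_1 ≅ Z^12, C_2 ≅ Z^6.

The boundary map ∂_1: C_1 → C_0 maps an edge to its endpoints' difference, ∂[p,q] = q − p.
This gives a 6×12 integer matrix of rank 5; reducing to Smith normal form yields diagonal entries (1,1,1,1,1).

∂_2: C_2 → C_1 sends each 2-simplex [p,q,r] to [q,r] − [p,r] + [p,q]. For instance
  ∂[v_0,v_1,v_4] = [v_1,v_4] − [v_0,v_4] + [v_0,v_1],
  ∂[v_0,v_2,v_5] = [v_2,v_5] − [v_0,v_5] + [v_0,v_2].
This gives a 12×6 integer matrix of rank 6; reducing to Smith normal form yields diagonal entries (1,1,1,1,1,1).

From H_k ≅ ker(∂_k) / im(∂_{k+1}) we obtain:

  H_0: rank C_0 − rank ∂_1 = 6 − 5 = 1, and the invariant factors of ∂_1 are all 1, so H_0 ≅ Z.
  H_1: rank ker ∂_1 − rank ∂_2 = (12 − 5) − 6 = 1, and the invariant factors of ∂_2 are all 1, so H_1 ≅ Z.
  H_2: rank ker ∂_2 − rank ∂_3 = (6 − 6) − 0 = 0, and there is no ∂_3, so H_2 ≅ 0.

(K is a triangulation of the cylinder S^1 x I.)

H_0 = Z,  H_1 = Z,  H_2 = 0.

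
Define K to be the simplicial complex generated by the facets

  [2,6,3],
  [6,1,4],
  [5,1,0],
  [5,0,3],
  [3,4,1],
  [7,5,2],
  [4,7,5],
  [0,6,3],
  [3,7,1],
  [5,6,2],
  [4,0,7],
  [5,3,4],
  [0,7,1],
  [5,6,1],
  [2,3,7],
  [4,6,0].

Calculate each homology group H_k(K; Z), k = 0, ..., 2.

H_0 = Z,  H_1 = Z^2,  H_2 = Z.

K has 8 vertices, 24 edges, 16 triangles.
rank ∂_0 = 0, rank ∂_1 = 7 ⇒ b_0 = 8 − 0 − 7 = 1; all invariant factors of ∂_1 are 1 so no torsion. So H_0 ≅ Z.
rank ∂_1 = 7, rank ∂_2 = 15 ⇒ b_1 = 24 − 7 − 15 = 2; all invariant factors of ∂_2 are 1 so no torsion. So H_1 ≅ Z^2.
rank ∂_2 = 15, rank ∂_3 = 0 ⇒ b_2 = 16 − 15 − 0 = 1. So H_2 ≅ Z.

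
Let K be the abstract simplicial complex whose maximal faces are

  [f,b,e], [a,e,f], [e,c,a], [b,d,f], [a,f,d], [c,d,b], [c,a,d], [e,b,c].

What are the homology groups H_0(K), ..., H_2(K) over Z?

Order the vertices as a < b < c < d < e < f. Listing each simplex with vertices in this order, K has dimension 2 with simplices:

  0-simplices (6): a, b, c, d, e, f
  1-simplices (12): ac, ad, ae, af, bc, bd, be, bf, cd, ce, df, ef
  2-simplices (8): acd, ace, adf, aef, bcd, bce, bdf, bef

Hence C_0 ≅ Z^6, C_1 ≅ Z^12, C_2 ≅ Z^8.

∂_1: C_1 → C_0 maps an edge to its endpoints' difference, ∂[p,q] = q − p. For instance
  ∂ce = e − c.
This gives a 6×12 integer matrix of rank 5; reducing to Smith normal form yields diagonal entries (1,1,1,1,1).

∂_2: C_2 → C_1 sends each 2-simplex [p,q,r] to [q,r] − [p,r] + [p,q]. For instance
  ∂bef = ef − bf + be,
  ∂bdf = df − bf + bd.
The 12×8 boundary matrix has rank 7 and Smith normal form diag(1,1,1,1,1,1,1).

Reading off H_k = ker ∂_k / im ∂_{k+1}:

  H_0: rank C_0 − rank ∂_1 = 6 − 5 = 1, and the invariant factors of ∂_1 are all 1, so H_0 ≅ Z.
  H_1: rank ker ∂_1 − rank ∂_2 = (12 − 5) − 7 = 0, and the invariant factors of ∂_2 are all 1, so H_1 ≅ 0.
  H_2: rank ker ∂_2 − rank ∂_3 = (8 − 7) − 0 = 1, and there is no ∂_3, so H_2 ≅ Z.

H_0 = Z,  H_1 = 0,  H_2 = Z.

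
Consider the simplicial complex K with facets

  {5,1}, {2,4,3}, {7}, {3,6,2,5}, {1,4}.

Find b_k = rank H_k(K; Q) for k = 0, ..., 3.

K has 7 vertices, 10 edges, 5 triangles, 1 3-simplex.
rank ∂_0 = 0, rank ∂_1 = 5 ⇒ b_0 = 7 − 0 − 5 = 2; all invariant factors of ∂_1 are 1 so no torsion. So H_0 ≅ Z^2.
rank ∂_1 = 5, rank ∂_2 = 4 ⇒ b_1 = 10 − 5 − 4 = 1; all invariant factors of ∂_2 are 1 so no torsion. So H_1 ≅ Z.
rank ∂_2 = 4, rank ∂_3 = 1 ⇒ b_2 = 5 − 4 − 1 = 0; all invariant factors of ∂_3 are 1 so no torsion. So H_2 ≅ 0.
rank ∂_3 = 1, rank ∂_4 = 0 ⇒ b_3 = 1 − 1 − 0 = 0. So H_3 ≅ 0.

b_0 = 2, b_1 = 1, b_2 = 0, b_3 = 0.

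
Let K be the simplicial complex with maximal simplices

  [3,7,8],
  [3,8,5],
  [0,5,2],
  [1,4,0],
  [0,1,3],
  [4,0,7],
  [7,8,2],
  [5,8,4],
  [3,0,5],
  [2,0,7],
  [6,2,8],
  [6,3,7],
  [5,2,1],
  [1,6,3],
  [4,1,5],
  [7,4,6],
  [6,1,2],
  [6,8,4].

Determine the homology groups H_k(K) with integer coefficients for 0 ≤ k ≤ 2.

H_0 = Z,  H_1 = Z ⊕ Z/2Z,  H_2 = 0.

K has 9 vertices, 27 edges, 18 triangles.
rank ∂_0 = 0, rank ∂_1 = 8 ⇒ b_0 = 9 − 0 − 8 = 1; all invariant factors of ∂_1 are 1 so no torsion. So H_0 = Z.
rank ∂_1 = 8, rank ∂_2 = 18 ⇒ b_1 = 27 − 8 − 18 = 1; ∂_2 has invariant factor(s) [2] giving torsion. So H_1 = Z ⊕ Z/2Z.
rank ∂_2 = 18, rank ∂_3 = 0 ⇒ b_2 = 18 − 18 − 0 = 0. So H_2 = 0.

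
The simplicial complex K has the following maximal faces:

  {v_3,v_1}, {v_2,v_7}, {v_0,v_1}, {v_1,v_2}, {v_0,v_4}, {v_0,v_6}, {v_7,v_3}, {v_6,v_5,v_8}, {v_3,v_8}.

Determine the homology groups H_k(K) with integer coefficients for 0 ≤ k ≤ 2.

Fix the vertex order v_0 < v_1 < v_2 < v_3 < v_4 < v_5 < v_6 < v_7 < v_8 and write every simplex with vertices in increasing order. Then dim K = 2 and the simplices of K are:

  0-simplices (9): [v_0], [v_1], [v_2], [v_3], [v_4], [v_5], [v_6], [v_7], [v_8]
  1-simplices (11): [v_0,v_1], [v_0,v_4], [v_0,v_6], [v_1,v_2], [v_1,v_3], [v_2,v_7], [v_3,v_7], [v_3,v_8], [v_5,v_6], [v_5,v_8], [v_6,v_8]
  2-simplices (1): [v_5,v_6,v_8]

giving chain groups C_0 ≅ Z^9, C_1 ≅ Z^11, C_2 ≅ Z^1.

Boundary ∂_1: C_1 → C_0 sends each edge [p,q] (with p < q) to q − p. For instance
  ∂[v_0,v_6] = [v_6] − [v_0].
The 9×11 boundary matrix has rank 8 and Smith normal form diag(1,1,1,1,1,1,1,1).

Boundary ∂_2: C_2 → C_1 sends each 2-simplex [p,q,r] to [q,r] − [p,r] + [p,q]. For instance
  ∂[v_5,v_6,v_8] = [v_6,v_8] − [v_5,v_8] + [v_5,v_6].
This gives a 11×1 integer matrix of rank 1; reducing to Smith normal form yields diagonal entries (1).

From H_k ≅ ker(∂_k) / im(∂_{k+1}) we obtain:

  H_0: rank C_0 − rank ∂_1 = 9 − 8 = 1, and the invariant factors of ∂_1 are all 1, so H_0 ≅ Z.
  H_1: rank ker ∂_1 − rank ∂_2 = (11 − 8) − 1 = 2, and the invariant factors of ∂_2 are all 1, so H_1 ≅ Z^2.
  H_2: rank ker ∂_2 − rank ∂_3 = (1 − 1) − 0 = 0, and there is no ∂_3, so H_2 ≅ 0.

H_0 ≅ Z,  H_1 ≅ Z^2,  H_2 = 0.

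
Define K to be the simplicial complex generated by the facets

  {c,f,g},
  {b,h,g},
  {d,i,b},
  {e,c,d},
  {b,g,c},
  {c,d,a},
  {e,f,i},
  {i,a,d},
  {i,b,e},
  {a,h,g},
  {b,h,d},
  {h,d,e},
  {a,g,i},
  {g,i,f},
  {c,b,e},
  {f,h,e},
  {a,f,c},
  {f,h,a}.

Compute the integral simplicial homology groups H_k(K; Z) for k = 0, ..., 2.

H_0 ≅ Z,  H_1 ≅ Z ⊕ Z_2,  H_2 = 0.

Fix the vertex order a < b < c < d < e < f < g < h < i and write every simplex with vertices in increasing order. Then dim K = 2 and the simplices of K are:

  0-simplices (9): a, b, c, d, e, f, g, h, i
  1-simplices (27): ac, ad, af, ag, ah, ai, bc, bd, be, bg, bh, bi, cd, ce, cf, cg, de, dh, di, ef, eh, ei, fg, fh, fi, gh, gi
  2-simplices (18): acd, acf, adi, afh, agh, agi, bce, bcg, bdh, bdi, bei, bgh, cde, cfg, deh, efh, efi, fgi

giving chain groups C_0 ≅ Z^9, C_1 ≅ Z^27, C_2 ≅ Z^18.

The boundary map ∂_1: C_1 → C_0 is given by ∂[p,q] = [q] − [p].
This gives a 9×27 integer matrix of rank 8; reducing to Smith normal form yields diagonal entries (1,1,1,1,1,1,1,1).

∂_2: C_2 → C_1 acts by ∂[p,q,r] = [q,r] − [p,r] + [p,q]. For instance
  ∂cde = de − ce + cd,
  ∂acf = cf − af + ac.
The resulting 27×18 matrix has rank 18, and its Smith normal form has invariant factors (1,1,1,1,1,1,1,1,1,1,1,1,1,1,1,1,1,2).

Computing H_k = (kernel of ∂_k) / (image of ∂_{k+1}):

  H_0: rank C_0 − rank ∂_1 = 9 − 8 = 1, and the invariant factors of ∂_1 are all 1, so H_0 ≅ Z.
  H_1: rank ker ∂_1 − rank ∂_2 = (27 − 8) − 18 = 1, and ∂_2 has invariant factor 2 > 1, so H_1 ≅ Z ⊕ Z_2.
  H_2: rank ker ∂_2 − rank ∂_3 = (18 − 18) − 0 = 0, and there is no ∂_3, so H_2 ≅ 0.

(K is a triangulation of the Klein bottle.)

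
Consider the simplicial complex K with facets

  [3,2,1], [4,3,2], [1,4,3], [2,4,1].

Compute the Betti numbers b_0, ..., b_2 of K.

Fix the vertex order 1 < 2 < 3 < 4 and write every simplex with vertices in increasing order. Then dim K = 2 and the simplices of K are:

  0-simplices (4): [1], [2], [3], [4]
  1-simplices (6): [1,2], [1,3], [1,4], [2,3], [2,4], [3,4]
  2-simplices (4): [1,2,3], [1,2,4], [1,3,4], [2,3,4]

so the chain groups are C_0 ≅ Z^4, C_1 ≅ Z^6, C_2 ≅ Z^4.

∂_1: C_1 → C_0 sends each edge [p,q] (with p < q) to q − p. For instance
  ∂[3,4] = [4] − [3].
This gives a 4×6 integer matrix of rank 3; reducing to Smith normal form yields diagonal entries (1,1,1).

∂_2: C_2 → C_1 sends each 2-simplex [p,q,r] to [q,r] − [p,r] + [p,q]. For instance
  ∂[1,3,4] = [3,4] − [1,4] + [1,3],
  ∂[2,3,4] = [3,4] − [2,4] + [2,3].
As a 6×4 matrix over Z this has rank 3, with invariant factors (1,1,1).

From H_k ≅ ker(∂_k) / im(∂_{k+1}) we obtain:

  H_0: rank C_0 − rank ∂_1 = 4 − 3 = 1, and the invariant factors of ∂_1 are all 1, so H_0 ≅ Z.
  H_1: rank ker ∂_1 − rank ∂_2 = (6 − 3) − 3 = 0, and the invariant factors of ∂_2 are all 1, so H_1 ≅ 0.
  H_2: rank ker ∂_2 − rank ∂_3 = (4 − 3) − 0 = 1, and there is no ∂_3, so H_2 ≅ Z.

As a check, the Euler characteristic is 4 − 6 + 4 = 2, which agrees with 1 − 0 + 1 = 2.

Hence the Betti numbers are b_0 = 1, b_1 = 0, b_2 = 1.

b_0 = 1, b_1 = 0, b_2 = 1.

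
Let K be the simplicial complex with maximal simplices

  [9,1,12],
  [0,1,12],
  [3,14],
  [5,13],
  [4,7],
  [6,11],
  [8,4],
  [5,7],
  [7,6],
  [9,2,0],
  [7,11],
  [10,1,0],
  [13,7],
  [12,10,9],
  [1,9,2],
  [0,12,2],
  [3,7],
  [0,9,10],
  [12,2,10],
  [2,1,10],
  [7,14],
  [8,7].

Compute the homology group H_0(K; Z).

H_0 = Z^2.

K has 15 vertices, 27 edges, 10 triangles.
rank ∂_0 = 0, rank ∂_1 = 13 ⇒ b_0 = 15 − 0 − 13 = 2; all invariant factors of ∂_1 are 1 so no torsion. So H_0 ≅ Z^2.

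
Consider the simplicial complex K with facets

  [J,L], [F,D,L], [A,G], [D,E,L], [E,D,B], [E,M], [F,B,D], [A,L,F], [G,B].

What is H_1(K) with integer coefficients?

We work with the vertex ordering A < B < D < E < F < G < J < L < M. The simplices of K, each written with vertices in increasing order, are:

  0-simplices (9): A, B, D, E, F, G, J, L, M
  1-simplices (14): AF, AG, AL, BD, BE, BF, BG, DE, DF, DL, EL, EM, FL, JL
  2-simplices (5): AFL, BDE, BDF, DEL, DFL

giving chain groups C_0 ≅ Z^9, C_1 ≅ Z^14, C_2 ≅ Z^5.

∂_1: C_1 → C_0 sends each edge [p,q] (with p < q) to q − p.
The 9×14 boundary matrix has rank 8 and Smith normal form diag(1,1,1,1,1,1,1,1).

∂_2: C_2 → C_1 acts by ∂[p,q,r] = [q,r] − [p,r] + [p,q]. For instance
  ∂AFL = FL − AL + AF,
  ∂BDE = DE − BE + BD.
The resulting 14×5 matrix has rank 5, and its Smith normal form has invariant factors (1,1,1,1,1).

Now H_k = ker ∂_k / im ∂_{k+1}, so:

  H_1: rank ker ∂_1 − rank ∂_2 = (14 − 8) − 5 = 1, and the invariant factors of ∂_2 are all 1, so H_1 = Z.

H_1 = Z.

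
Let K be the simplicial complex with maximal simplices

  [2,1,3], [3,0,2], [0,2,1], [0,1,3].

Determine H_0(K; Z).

H_0 = Z.

Order the vertices as 0 < 1 < 2 < 3. Listing each simplex with vertices in this order, K has dimension 2 with simplices:

  0-simplices (4): [0], [1], [2], [3]
  1-simplices (6): [0,1], [0,2], [0,3], [1,2], [1,3], [2,3]
  2-simplices (4): [0,1,2], [0,1,3], [0,2,3], [1,2,3]

Hence C_0 ≅ Z^4, C_1 ≅ Z^6, C_2 ≅ Z^4.

∂_1: C_1 → C_0 sends each edge [p,q] (with p < q) to q − p. For instance
  ∂[0,3] = [3] − [0].
The 4×6 boundary matrix has rank 3 and Smith normal form diag(1,1,1).

∂_2: C_2 → C_1 acts by ∂[p,q,r] = [q,r] − [p,r] + [p,q]. For instance
  ∂[0,1,2] = [1,2] − [0,2] + [0,1],
  ∂[0,2,3] = [2,3] − [0,3] + [0,2].
The 6×4 boundary matrix has rank 3 and Smith normal form diag(1,1,1).

Now H_k = ker ∂_k / im ∂_{k+1}, so:

  H_0: rank C_0 − rank ∂_1 = 4 − 3 = 1, and the invariant factors of ∂_1 are all 1, so H_0 = Z.

(K is a triangulation of the 2-sphere S^2.)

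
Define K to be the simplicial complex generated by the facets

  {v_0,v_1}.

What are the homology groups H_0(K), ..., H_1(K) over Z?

Take the total order v_0 < v_1 on the vertex set. Then K (dimension 1) consists of the simplices:

  0-simplices (2): [v_0], [v_1]
  1-simplices (1): [v_0,v_1]

so the chain groups are C_0 ≅ Z^2, C_1 ≅ Z^1.

∂_1: C_1 → C_0 is given by ∂[p,q] = [q] − [p].
The 2×1 boundary matrix has rank 1 and Smith normal form diag(1).

Computing H_k = (kernel of ∂_k) / (image of ∂_{k+1}):

  H_0: rank C_0 − rank ∂_1 = 2 − 1 = 1, and the invariant factors of ∂_1 are all 1, so H_0 ≅ Z.
  H_1: rank ker ∂_1 − rank ∂_2 = (1 − 1) − 0 = 0, and there is no ∂_2, so H_1 ≅ 0.

As a check, the Euler characteristic is 2 − 1 = 1, which agrees with 1 − 0 = 1.

H_0 = Z,  H_1 = 0.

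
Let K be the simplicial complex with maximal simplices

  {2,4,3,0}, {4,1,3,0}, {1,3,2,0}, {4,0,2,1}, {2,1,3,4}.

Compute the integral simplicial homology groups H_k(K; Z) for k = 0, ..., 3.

H_0 ≅ Z,  H_1 = 0,  H_2 = 0,  H_3 ≅ Z.

We work with the vertex ordering 0 < 1 < 2 < 3 < 4. The simplices of K, each written with vertices in increasing order, are:

  0-simplices (5): [0], [1], [2], [3], [4]
  1-simplices (10): [0,1], [0,2], [0,3], [0,4], [1,2], [1,3], [1,4], [2,3], [2,4], [3,4]
  2-simplices (10): [0,1,2], [0,1,3], [0,1,4], [0,2,3], [0,2,4], [0,3,4], [1,2,3], [1,2,4], [1,3,4], [2,3,4]
  3-simplices (5): [0,1,2,3], [0,1,2,4], [0,1,3,4], [0,2,3,4], [1,2,3,4]

so the chain groups are C_0 ≅ Z^5, C_1 ≅ Z^10, C_2 ≅ Z^10, C_3 ≅ Z^5.

Boundary ∂_1: C_1 → C_0 sends each edge [p,q] (with p < q) to q − p.
The resulting 5×10 matrix has rank 4, and its Smith normal form has invariant factors (1,1,1,1).

Boundary ∂_2: C_2 → C_1 sends each 2-simplex [p,q,r] to [q,r] − [p,r] + [p,q]. For instance
  ∂[0,3,4] = [3,4] − [0,4] + [0,3],
  ∂[0,1,2] = [1,2] − [0,2] + [0,1].
The 10×10 boundary matrix has rank 6 and Smith normal form diag(1,1,1,1,1,1).

Boundary ∂_3: C_3 → C_2 sends each 3-simplex σ to the alternating sum Σ_i (−1)^i (σ with its i-th vertex removed). For instance
  ∂[0,1,2,3] = [1,2,3] − [0,2,3] + [0,1,3] − [0,1,2],
  ∂[0,2,3,4] = [2,3,4] − [0,3,4] + [0,2,4] − [0,2,3].
The 10×5 boundary matrix has rank 4 and Smith normal form diag(1,1,1,1).

Now H_k = ker ∂_k / im ∂_{k+1}, so:

  H_0: rank C_0 − rank ∂_1 = 5 − 4 = 1, and the invariant factors of ∂_1 are all 1, so H_0 = Z.
  H_1: rank ker ∂_1 − rank ∂_2 = (10 − 4) − 6 = 0, and the invariant factors of ∂_2 are all 1, so H_1 = 0.
  H_2: rank ker ∂_2 − rank ∂_3 = (10 − 6) − 4 = 0, and the invariant factors of ∂_3 are all 1, so H_2 = 0.
  H_3: rank ker ∂_3 − rank ∂_4 = (5 − 4) − 0 = 1, and there is no ∂_4, so H_3 = Z.

(K is a triangulation of the 3-sphere S^3.)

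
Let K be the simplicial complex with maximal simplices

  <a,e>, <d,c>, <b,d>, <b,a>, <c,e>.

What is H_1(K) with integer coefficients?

H_1 ≅ Z.

We work with the vertex ordering a < b < c < d < e. The simplices of K, each written with vertices in increasing order, are:

  0-simplices (5): a, b, c, d, e
  1-simplices (5): ab, ae, bd, cd, ce

giving chain groups C_0 ≅ Z^5, C_1 ≅ Z^5.

Boundary ∂_1: C_1 → C_0 maps an edge to its endpoints' difference, ∂[p,q] = q − p.
This gives a 5×5 integer matrix of rank 4; reducing to Smith normal form yields diagonal entries (1,1,1,1).

From H_k ≅ ker(∂_k) / im(∂_{k+1}) we obtain:

  H_1: rank ker ∂_1 − rank ∂_2 = (5 − 4) − 0 = 1, and there is no ∂_2, so H_1 = Z.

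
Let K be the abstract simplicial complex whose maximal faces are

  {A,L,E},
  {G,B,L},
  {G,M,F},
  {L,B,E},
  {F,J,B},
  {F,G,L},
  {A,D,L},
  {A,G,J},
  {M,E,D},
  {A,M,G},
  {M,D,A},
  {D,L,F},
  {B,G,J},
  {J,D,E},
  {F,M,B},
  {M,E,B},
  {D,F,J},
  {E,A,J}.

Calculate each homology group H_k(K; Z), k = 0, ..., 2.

H_0 ≅ Z,  H_1 ≅ Z ⊕ Z/2Z,  H_2 = 0.

Take the total order A < B < D < E < F < G < J < L < M on the vertex set. Then K (dimension 2) consists of the simplices:

  0-simplices (9): A, B, D, E, F, G, J, L, M
  1-simplices (27): AD, AE, AG, AJ, AL, AM, BE, BF, BG, BJ, BL, BM, DE, DF, DJ, DL, DM, EJ, EL, EM, FG, FJ, FL, FM, GJ, GL, GM
  2-simplices (18): ADL, ADM, AEJ, AEL, AGJ, AGM, BEL, BEM, BFJ, BFM, BGJ, BGL, DEJ, DEM, DFJ, DFL, FGL, FGM

so the chain groups are C_0 ≅ Z^9, C_1 ≅ Z^27, C_2 ≅ Z^18.

Boundary ∂_1: C_1 → C_0 is given by ∂[p,q] = [q] − [p]. For instance
  ∂BJ = J − B.
The 9×27 boundary matrix has rank 8 and Smith normal form diag(1,1,1,1,1,1,1,1).

Boundary ∂_2: C_2 → C_1 sends each 2-simplex [p,q,r] to [q,r] − [p,r] + [p,q]. For instance
  ∂FGL = GL − FL + FG,
  ∂AEL = EL − AL + AE.
The resulting 27×18 matrix has rank 18, and its Smith normal form has invariant factors (1,1,1,1,1,1,1,1,1,1,1,1,1,1,1,1,1,2).

Computing H_k = (kernel of ∂_k) / (image of ∂_{k+1}):

  H_0: rank C_0 − rank ∂_1 = 9 − 8 = 1, and the invariant factors of ∂_1 are all 1, so H_0 ≅ Z.
  H_1: rank ker ∂_1 − rank ∂_2 = (27 − 8) − 18 = 1, and ∂_2 has invariant factor 2 > 1, so H_1 ≅ Z ⊕ Z/2Z.
  H_2: rank ker ∂_2 − rank ∂_3 = (18 − 18) − 0 = 0, and there is no ∂_3, so H_2 ≅ 0.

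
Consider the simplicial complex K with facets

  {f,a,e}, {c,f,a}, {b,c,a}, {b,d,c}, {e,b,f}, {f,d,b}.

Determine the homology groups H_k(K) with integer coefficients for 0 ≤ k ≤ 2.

H_0 ≅ Z,  H_1 ≅ Z,  H_2 = 0.

Order the vertices as a < b < c < d < e < f. Listing each simplex with vertices in this order, K has dimension 2 with simplices:

  0-simplices (6): a, b, c, d, e, f
  1-simplices (12): ab, ac, ae, af, bc, bd, be, bf, cd, cf, df, ef
  2-simplices (6): abc, acf, aef, bcd, bdf, bef

giving chain groups C_0 ≅ Z^6, C_1 ≅ Z^12, C_2 ≅ Z^6.

Boundary ∂_1: C_1 → C_0 maps an edge to its endpoints' difference, ∂[p,q] = q − p.
The resulting 6×12 matrix has rank 5, and its Smith normal form has invariant factors (1,1,1,1,1).

The boundary map ∂_2: C_2 → C_1 acts by ∂[p,q,r] = [q,r] − [p,r] + [p,q]. For instance
  ∂abc = bc − ac + ab,
  ∂acf = cf − af + ac.
The 12×6 boundary matrix has rank 6 and Smith normal form diag(1,1,1,1,1,1).

Computing H_k = (kernel of ∂_k) / (image of ∂_{k+1}):

  H_0: rank C_0 − rank ∂_1 = 6 − 5 = 1, and the invariant factors of ∂_1 are all 1, so H_0 = Z.
  H_1: rank ker ∂_1 − rank ∂_2 = (12 − 5) − 6 = 1, and the invariant factors of ∂_2 are all 1, so H_1 = Z.
  H_2: rank ker ∂_2 − rank ∂_3 = (6 − 6) − 0 = 0, and there is no ∂_3, so H_2 = 0.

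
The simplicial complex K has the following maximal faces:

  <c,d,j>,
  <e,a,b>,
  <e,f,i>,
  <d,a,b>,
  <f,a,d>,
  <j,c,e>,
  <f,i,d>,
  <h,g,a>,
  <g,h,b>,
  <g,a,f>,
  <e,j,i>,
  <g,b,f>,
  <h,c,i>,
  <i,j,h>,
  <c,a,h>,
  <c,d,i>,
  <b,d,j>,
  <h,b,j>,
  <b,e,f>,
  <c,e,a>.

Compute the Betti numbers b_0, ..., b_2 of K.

b_0 = 1, b_1 = 1, b_2 = 0.

Order the vertices as a < b < c < d < e < f < g < h < i < j. Listing each simplex with vertices in this order, K has dimension 2 with simplices:

  0-simplices (10): a, b, c, d, e, f, g, h, i, j
  1-simplices (30): ab, ac, ad, ae, af, ag, ah, bd, be, bf, bg, bh, bj, cd, ce, ch, ci, cj, df, di, dj, ef, ei, ej, fg, fi, gh, hi, hj, ij
  2-simplices (20): abd, abe, ace, ach, adf, afg, agh, bdj, bef, bfg, bgh, bhj, cdi, cdj, cej, chi, dfi, efi, eij, hij

so the chain groups are C_0 ≅ Z^10, C_1 ≅ Z^30, C_2 ≅ Z^20.

Boundary ∂_1: C_1 → C_0 is given by ∂[p,q] = [q] − [p]. For instance
  ∂bd = d − b.
As a 10×30 matrix over Z this has rank 9, with invariant factors (1,1,1,1,1,1,1,1,1).

∂_2: C_2 → C_1 sends each 2-simplex [p,q,r] to [q,r] − [p,r] + [p,q]. For instance
  ∂bdj = dj − bj + bd,
  ∂abd = bd − ad + ab.
This gives a 30×20 integer matrix of rank 20; reducing to Smith normal form yields diagonal entries (1,1,1,1,1,1,1,1,1,1,1,1,1,1,1,1,1,1,1,2).

From H_k ≅ ker(∂_k) / im(∂_{k+1}) we obtain:

  H_0: rank C_0 − rank ∂_1 = 10 − 9 = 1, and the invariant factors of ∂_1 are all 1, so H_0 ≅ Z.
  H_1: rank ker ∂_1 − rank ∂_2 = (30 − 9) − 20 = 1, and ∂_2 has invariant factor 2 > 1, so H_1 ≅ Z × Z/2.
  H_2: rank ker ∂_2 − rank ∂_3 = (20 − 20) − 0 = 0, and there is no ∂_3, so H_2 ≅ 0.

As a check, the Euler characteristic is 10 − 30 + 20 = 0, which agrees with 1 − 1 + 0 = 0.

Hence the Betti numbers are b_0 = 1, b_1 = 1, b_2 = 0.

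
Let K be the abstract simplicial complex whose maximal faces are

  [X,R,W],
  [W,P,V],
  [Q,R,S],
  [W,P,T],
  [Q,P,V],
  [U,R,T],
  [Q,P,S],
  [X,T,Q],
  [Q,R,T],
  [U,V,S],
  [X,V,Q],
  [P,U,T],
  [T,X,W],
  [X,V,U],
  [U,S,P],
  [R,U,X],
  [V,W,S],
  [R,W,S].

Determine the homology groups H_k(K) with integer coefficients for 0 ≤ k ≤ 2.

H_0 = Z,  H_1 = Z ⊕ Z/2,  H_2 = 0.

K has 9 vertices, 27 edges, 18 triangles.
rank ∂_0 = 0, rank ∂_1 = 8 ⇒ b_0 = 9 − 0 − 8 = 1; all invariant factors of ∂_1 are 1 so no torsion. So H_0 = Z.
rank ∂_1 = 8, rank ∂_2 = 18 ⇒ b_1 = 27 − 8 − 18 = 1; ∂_2 has invariant factor(s) [2] giving torsion. So H_1 = Z ⊕ Z/2.
rank ∂_2 = 18, rank ∂_3 = 0 ⇒ b_2 = 18 − 18 − 0 = 0. So H_2 = 0.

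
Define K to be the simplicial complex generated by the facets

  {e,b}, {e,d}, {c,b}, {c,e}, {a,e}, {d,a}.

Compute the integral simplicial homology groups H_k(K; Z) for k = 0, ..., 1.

H_0 = Z,  H_1 = Z^2.

Take the total order a < b < c < d < e on the vertex set. Then K (dimension 1) consists of the simplices:

  0-simplices (5): a, b, c, d, e
  1-simplices (6): ad, ae, bc, be, ce, de

Hence C_0 ≅ Z^5, C_1 ≅ Z^6.

Boundary ∂_1: C_1 → C_0 maps an edge to its endpoints' difference, ∂[p,q] = q − p. For instance
  ∂bc = c − b.
The 5×6 boundary matrix has rank 4 and Smith normal form diag(1,1,1,1).

Computing H_k = (kernel of ∂_k) / (image of ∂_{k+1}):

  H_0: rank C_0 − rank ∂_1 = 5 − 4 = 1, and the invariant factors of ∂_1 are all 1, so H_0 ≅ Z.
  H_1: rank ker ∂_1 − rank ∂_2 = (6 − 4) − 0 = 2, and there is no ∂_2, so H_1 ≅ Z^2.

As a check, the Euler characteristic is 5 − 6 = -1, which agrees with 1 − 2 = -1.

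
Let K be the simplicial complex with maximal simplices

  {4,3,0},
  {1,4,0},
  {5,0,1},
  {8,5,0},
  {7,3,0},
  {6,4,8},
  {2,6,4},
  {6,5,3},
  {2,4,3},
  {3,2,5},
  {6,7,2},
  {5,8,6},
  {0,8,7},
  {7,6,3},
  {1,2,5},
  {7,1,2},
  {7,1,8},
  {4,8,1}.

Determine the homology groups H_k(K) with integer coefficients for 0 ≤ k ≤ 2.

Fix the vertex order 0 < 1 < 2 < 3 < 4 < 5 < 6 < 7 < 8 and write every simplex with vertices in increasing order. Then dim K = 2 and the simplices of K are:

  0-simplices (9): [0], [1], [2], [3], [4], [5], [6], [7], [8]
  1-simplices (27): (27 of them)
  2-simplices (18): [0,1,4], [0,1,5], [0,3,4], [0,3,7], [0,5,8], [0,7,8], [1,2,5], [1,2,7], [1,4,8], [1,7,8], [2,3,4], [2,3,5], [2,4,6], [2,6,7], [3,5,6], [3,6,7], [4,6,8], [5,6,8]

so the chain groups are C_0 ≅ Z^9, C_1 ≅ Z^27, C_2 ≅ Z^18.

Boundary ∂_1: C_1 → C_0 is given by ∂[p,q] = [q] − [p].
This gives a 9×27 integer matrix of rank 8; reducing to Smith normal form yields diagonal entries (1,1,1,1,1,1,1,1).

∂_2: C_2 → C_1 maps a triangle to the signed sum of its edges. For instance
  ∂[1,4,8] = [4,8] − [1,8] + [1,4],
  ∂[1,2,7] = [2,7] − [1,7] + [1,2].
The resulting 27×18 matrix has rank 18, and its Smith normal form has invariant factors (1,1,1,1,1,1,1,1,1,1,1,1,1,1,1,1,1,2).

From H_k ≅ ker(∂_k) / im(∂_{k+1}) we obtain:

  H_0: rank C_0 − rank ∂_1 = 9 − 8 = 1, and the invariant factors of ∂_1 are all 1, so H_0 ≅ Z.
  H_1: rank ker ∂_1 − rank ∂_2 = (27 − 8) − 18 = 1, and ∂_2 has invariant factor 2 > 1, so H_1 ≅ Z ⊕ Z/2.
  H_2: rank ker ∂_2 − rank ∂_3 = (18 − 18) − 0 = 0, and there is no ∂_3, so H_2 ≅ 0.

As a check, the Euler characteristic is 9 − 27 + 18 = 0, which agrees with 1 − 1 + 0 = 0.
(K is a triangulation of the Klein bottle.)

H_0 = Z,  H_1 = Z ⊕ Z/2,  H_2 = 0.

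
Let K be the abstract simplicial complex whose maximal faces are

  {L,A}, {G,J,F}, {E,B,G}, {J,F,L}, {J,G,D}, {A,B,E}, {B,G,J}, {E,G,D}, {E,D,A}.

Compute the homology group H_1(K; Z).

H_1 ≅ Z.

We work with the vertex ordering A < B < D < E < F < G < J < L. The simplices of K, each written with vertices in increasing order, are:

  0-simplices (8): A, B, D, E, F, G, J, L
  1-simplices (16): AB, AD, AE, AL, BE, BG, BJ, DE, DG, DJ, EG, FG, FJ, FL, GJ, JL
  2-simplices (8): ABE, ADE, BEG, BGJ, DEG, DGJ, FGJ, FJL

giving chain groups C_0 ≅ Z^8, C_1 ≅ Z^16, C_2 ≅ Z^8.

∂_1: C_1 → C_0 sends each edge [p,q] (with p < q) to q − p.
The 8×16 boundary matrix has rank 7 and Smith normal form diag(1,1,1,1,1,1,1).

Boundary ∂_2: C_2 → C_1 acts by ∂[p,q,r] = [q,r] − [p,r] + [p,q]. For instance
  ∂FJL = JL − FL + FJ,
  ∂DGJ = GJ − DJ + DG.
As a 16×8 matrix over Z this has rank 8, with invariant factors (1,1,1,1,1,1,1,1).

From H_k ≅ ker(∂_k) / im(∂_{k+1}) we obtain:

  H_1: rank ker ∂_1 − rank ∂_2 = (16 − 7) − 8 = 1, and the invariant factors of ∂_2 are all 1, so H_1 ≅ Z.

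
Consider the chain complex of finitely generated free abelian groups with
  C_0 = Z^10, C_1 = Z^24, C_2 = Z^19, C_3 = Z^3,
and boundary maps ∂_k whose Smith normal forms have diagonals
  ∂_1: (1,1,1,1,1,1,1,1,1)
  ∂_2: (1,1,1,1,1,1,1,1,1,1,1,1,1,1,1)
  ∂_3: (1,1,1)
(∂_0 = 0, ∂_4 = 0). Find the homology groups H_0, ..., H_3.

H_0: b_0 = 10 − 0 − 9 = 1; torsion from ∂_1 factors > 1: none. So H_0 = Z.
H_1: b_1 = 24 − 9 − 15 = 0; torsion from ∂_2 factors > 1: none. So H_1 = 0.
H_2: b_2 = 19 − 15 − 3 = 1; torsion from ∂_3 factors > 1: none. So H_2 = Z.
H_3: b_3 = 3 − 3 − 0 = 0; torsion from ∂_4 factors > 1: none. So H_3 = 0.

H_0 = Z,  H_1 = 0,  H_2 = Z,  H_3 = 0.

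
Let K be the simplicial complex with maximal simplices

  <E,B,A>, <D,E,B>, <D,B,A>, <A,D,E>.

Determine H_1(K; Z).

H_1 = 0.

Order the vertices as A < B < D < E. Listing each simplex with vertices in this order, K has dimension 2 with simplices:

  0-simplices (4): A, B, D, E
  1-simplices (6): AB, AD, AE, BD, BE, DE
  2-simplices (4): ABD, ABE, ADE, BDE

Hence C_0 ≅ Z^4, C_1 ≅ Z^6, C_2 ≅ Z^4.

∂_1: C_1 → C_0 sends each edge [p,q] (with p < q) to q − p.
The resulting 4×6 matrix has rank 3, and its Smith normal form has invariant factors (1,1,1).

The boundary map ∂_2: C_2 → C_1 acts by ∂[p,q,r] = [q,r] − [p,r] + [p,q]. For instance
  ∂BDE = DE − BE + BD,
  ∂ADE = DE − AE + AD.
This gives a 6×4 integer matrix of rank 3; reducing to Smith normal form yields diagonal entries (1,1,1).

From H_k ≅ ker(∂_k) / im(∂_{k+1}) we obtain:

  H_1: rank ker ∂_1 − rank ∂_2 = (6 − 3) − 3 = 0, and the invariant factors of ∂_2 are all 1, so H_1 ≅ 0.

(K is a triangulation of the 2-sphere S^2.)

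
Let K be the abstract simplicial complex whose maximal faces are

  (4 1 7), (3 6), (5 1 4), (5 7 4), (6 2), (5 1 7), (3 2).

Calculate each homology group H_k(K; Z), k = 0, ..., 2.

H_0 = Z^2,  H_1 = Z,  H_2 = Z.

K has 7 vertices, 9 edges, 4 triangles.
rank ∂_0 = 0, rank ∂_1 = 5 ⇒ b_0 = 7 − 0 − 5 = 2; all invariant factors of ∂_1 are 1 so no torsion. So H_0 ≅ Z^2.
rank ∂_1 = 5, rank ∂_2 = 3 ⇒ b_1 = 9 − 5 − 3 = 1; all invariant factors of ∂_2 are 1 so no torsion. So H_1 ≅ Z.
rank ∂_2 = 3, rank ∂_3 = 0 ⇒ b_2 = 4 − 3 − 0 = 1. So H_2 ≅ Z.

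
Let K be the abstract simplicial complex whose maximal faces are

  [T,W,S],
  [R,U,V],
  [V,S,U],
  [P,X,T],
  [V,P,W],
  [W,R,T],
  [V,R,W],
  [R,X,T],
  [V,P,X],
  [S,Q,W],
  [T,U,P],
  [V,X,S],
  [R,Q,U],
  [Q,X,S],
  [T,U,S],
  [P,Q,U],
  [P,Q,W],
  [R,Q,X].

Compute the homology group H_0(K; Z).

H_0 = Z.

We work with the vertex ordering P < Q < R < S < T < U < V < W < X. The simplices of K, each written with vertices in increasing order, are:

  0-simplices (9): P, Q, R, S, T, U, V, W, X
  1-simplices (27): PQ, PT, PU, PV, PW, PX, QR, QS, QU, QW, QX, RT, RU, RV, RW, RX, ST, SU, SV, SW, SX, TU, TW, TX, UV, VW, VX
  2-simplices (18): PQU, PQW, PTU, PTX, PVW, PVX, QRU, QRX, QSW, QSX, RTW, RTX, RUV, RVW, STU, STW, SUV, SVX

giving chain groups C_0 ≅ Z^9, C_1 ≅ Z^27, C_2 ≅ Z^18.

∂_1: C_1 → C_0 is given by ∂[p,q] = [q] − [p]. For instance
  ∂RW = W − R.
This gives a 9×27 integer matrix of rank 8; reducing to Smith normal form yields diagonal entries (1,1,1,1,1,1,1,1).

The boundary map ∂_2: C_2 → C_1 acts by ∂[p,q,r] = [q,r] − [p,r] + [p,q]. For instance
  ∂STU = TU − SU + ST,
  ∂STW = TW − SW + ST.
This gives a 27×18 integer matrix of rank 17; reducing to Smith normal form yields diagonal entries (1,1,1,1,1,1,1,1,1,1,1,1,1,1,1,1,1).

From H_k ≅ ker(∂_k) / im(∂_{k+1}) we obtain:

  H_0: rank C_0 − rank ∂_1 = 9 − 8 = 1, and the invariant factors of ∂_1 are all 1, so H_0 = Z.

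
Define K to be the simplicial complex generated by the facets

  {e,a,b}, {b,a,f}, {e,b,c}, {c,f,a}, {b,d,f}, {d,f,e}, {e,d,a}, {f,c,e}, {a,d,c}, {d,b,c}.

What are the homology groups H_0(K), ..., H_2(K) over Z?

Take the total order a < b < c < d < e < f on the vertex set. Then K (dimension 2) consists of the simplices:

  0-simplices (6): a, b, c, d, e, f
  1-simplices (15): ab, ac, ad, ae, af, bc, bd, be, bf, cd, ce, cf, de, df, ef
  2-simplices (10): abe, abf, acd, acf, ade, bcd, bce, bdf, cef, def

Hence C_0 ≅ Z^6, C_1 ≅ Z^15, C_2 ≅ Z^10.

The boundary map ∂_1: C_1 → C_0 maps an edge to its endpoints' difference, ∂[p,q] = q − p. For instance
  ∂cf = f − c.
As a 6×15 matrix over Z this has rank 5, with invariant factors (1,1,1,1,1).

∂_2: C_2 → C_1 sends each 2-simplex [p,q,r] to [q,r] − [p,r] + [p,q]. For instance
  ∂acf = cf − af + ac,
  ∂cef = ef − cf + ce.
As a 15×10 matrix over Z this has rank 10, with invariant factors (1,1,1,1,1,1,1,1,1,2).

Reading off H_k = ker ∂_k / im ∂_{k+1}:

  H_0: rank C_0 − rank ∂_1 = 6 − 5 = 1, and the invariant factors of ∂_1 are all 1, so H_0 ≅ Z.
  H_1: rank ker ∂_1 − rank ∂_2 = (15 − 5) − 10 = 0, and ∂_2 has invariant factor 2 > 1, so H_1 ≅ Z/2Z.
  H_2: rank ker ∂_2 − rank ∂_3 = (10 − 10) − 0 = 0, and there is no ∂_3, so H_2 ≅ 0.

As a check, the Euler characteristic is 6 − 15 + 10 = 1, which agrees with 1 − 0 + 0 = 1.
(K is a triangulation of the real projective plane RP^2.)

H_0 = Z,  H_1 = Z/2Z,  H_2 = 0.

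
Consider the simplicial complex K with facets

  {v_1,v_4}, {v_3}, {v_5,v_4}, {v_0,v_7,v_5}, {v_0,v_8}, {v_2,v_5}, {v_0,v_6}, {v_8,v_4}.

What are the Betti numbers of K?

Fix the vertex order v_0 < v_1 < v_2 < v_3 < v_4 < v_5 < v_6 < v_7 < v_8 and write every simplex with vertices in increasing order. Then dim K = 2 and the simplices of K are:

  0-simplices (9): [v_0], [v_1], [v_2], [v_3], [v_4], [v_5], [v_6], [v_7], [v_8]
  1-simplices (9): [v_0,v_5], [v_0,v_6], [v_0,v_7], [v_0,v_8], [v_1,v_4], [v_2,v_5], [v_4,v_5], [v_4,v_8], [v_5,v_7]
  2-simplices (1): [v_0,v_5,v_7]

Hence C_0 ≅ Z^9, C_1 ≅ Z^9, C_2 ≅ Z^1.

Boundary ∂_1: C_1 → C_0 sends each edge [p,q] (with p < q) to q − p.
The 9×9 boundary matrix has rank 7 and Smith normal form diag(1,1,1,1,1,1,1).

∂_2: C_2 → C_1 maps a triangle to the signed sum of its edges. For instance
  ∂[v_0,v_5,v_7] = [v_5,v_7] − [v_0,v_7] + [v_0,v_5].
As a 9×1 matrix over Z this has rank 1, with invariant factors (1).

Computing H_k = (kernel of ∂_k) / (image of ∂_{k+1}):

  H_0: rank C_0 − rank ∂_1 = 9 − 7 = 2, and the invariant factors of ∂_1 are all 1, so H_0 ≅ Z^2.
  H_1: rank ker ∂_1 − rank ∂_2 = (9 − 7) − 1 = 1, and the invariant factors of ∂_2 are all 1, so H_1 ≅ Z.
  H_2: rank ker ∂_2 − rank ∂_3 = (1 − 1) − 0 = 0, and there is no ∂_3, so H_2 ≅ 0.

Hence the Betti numbers are b_0 = 2, b_1 = 1, b_2 = 0.

b_0 = 2, b_1 = 1, b_2 = 0.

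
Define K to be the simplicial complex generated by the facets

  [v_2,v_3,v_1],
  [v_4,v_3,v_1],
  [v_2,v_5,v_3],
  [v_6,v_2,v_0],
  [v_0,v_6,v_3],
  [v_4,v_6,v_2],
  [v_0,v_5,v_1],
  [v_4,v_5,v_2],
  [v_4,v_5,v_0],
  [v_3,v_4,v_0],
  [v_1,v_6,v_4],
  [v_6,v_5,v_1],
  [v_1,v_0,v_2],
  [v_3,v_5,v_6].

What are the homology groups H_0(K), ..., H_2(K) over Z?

H_0 ≅ Z,  H_1 ≅ Z^2,  H_2 ≅ Z.

K has 7 vertices, 21 edges, 14 triangles.
rank ∂_0 = 0, rank ∂_1 = 6 ⇒ b_0 = 7 − 0 − 6 = 1; all invariant factors of ∂_1 are 1 so no torsion. So H_0 = Z.
rank ∂_1 = 6, rank ∂_2 = 13 ⇒ b_1 = 21 − 6 − 13 = 2; all invariant factors of ∂_2 are 1 so no torsion. So H_1 = Z^2.
rank ∂_2 = 13, rank ∂_3 = 0 ⇒ b_2 = 14 − 13 − 0 = 1. So H_2 = Z.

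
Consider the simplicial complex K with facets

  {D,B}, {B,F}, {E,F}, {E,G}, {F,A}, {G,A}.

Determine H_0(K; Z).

K has 6 vertices, 6 edges.
rank ∂_0 = 0, rank ∂_1 = 5 ⇒ b_0 = 6 − 0 − 5 = 1; all invariant factors of ∂_1 are 1 so no torsion. So H_0 ≅ Z.

H_0 = Z.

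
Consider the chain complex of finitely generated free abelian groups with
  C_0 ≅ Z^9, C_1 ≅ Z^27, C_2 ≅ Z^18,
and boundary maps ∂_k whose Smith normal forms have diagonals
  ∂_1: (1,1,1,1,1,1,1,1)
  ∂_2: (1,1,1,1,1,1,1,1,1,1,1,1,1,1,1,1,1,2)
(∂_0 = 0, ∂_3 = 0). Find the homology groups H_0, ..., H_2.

H_0 ≅ Z,  H_1 ≅ Z ⊕ Z/2,  H_2 = 0.

H_0: b_0 = 9 − 0 − 8 = 1; torsion from ∂_1 factors > 1: none. So H_0 ≅ Z.
H_1: b_1 = 27 − 8 − 18 = 1; torsion from ∂_2 factors > 1: [2]. So H_1 ≅ Z ⊕ Z/2.
H_2: b_2 = 18 − 18 − 0 = 0; torsion from ∂_3 factors > 1: none. So H_2 ≅ 0.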